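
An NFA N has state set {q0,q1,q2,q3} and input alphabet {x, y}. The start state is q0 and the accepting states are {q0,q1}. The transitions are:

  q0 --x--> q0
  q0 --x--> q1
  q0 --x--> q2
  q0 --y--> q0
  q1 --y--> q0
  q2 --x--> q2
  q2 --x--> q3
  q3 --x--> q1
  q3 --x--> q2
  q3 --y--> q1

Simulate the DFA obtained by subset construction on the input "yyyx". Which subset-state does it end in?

{q0,q1,q2}

Start: {q0}.
δ(q0,y) = {q0}.
Union: {q0}.
After y: {q0}.
δ(q0,y) = {q0}.
Union: {q0}.
After y: {q0}.
δ(q0,y) = {q0}.
Union: {q0}.
After y: {q0}.
δ(q0,x) = {q0,q1,q2}.
Union: {q0,q1,q2}.
After x: {q0,q1,q2}.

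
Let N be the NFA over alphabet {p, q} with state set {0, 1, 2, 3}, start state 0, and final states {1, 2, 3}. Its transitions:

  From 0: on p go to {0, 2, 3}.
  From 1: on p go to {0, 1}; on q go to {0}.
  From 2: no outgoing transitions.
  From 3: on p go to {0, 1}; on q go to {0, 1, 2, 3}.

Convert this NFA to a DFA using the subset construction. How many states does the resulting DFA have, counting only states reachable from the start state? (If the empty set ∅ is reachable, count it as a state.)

Start state of the DFA: {0}.
{0} --p--> {0, 2, 3}  [new]
{0} --q--> ∅  [new]
{0, 2, 3} --p--> {0, 1, 2, 3}  [new]
{0, 2, 3} --q--> {0, 1, 2, 3}  [seen]
∅ --p--> ∅  [seen]
∅ --q--> ∅  [seen]
{0, 1, 2, 3} --p--> {0, 1, 2, 3}  [seen]
{0, 1, 2, 3} --q--> {0, 1, 2, 3}  [seen]
Reachable DFA states: {0}, {0, 2, 3}, ∅, {0, 1, 2, 3}.

4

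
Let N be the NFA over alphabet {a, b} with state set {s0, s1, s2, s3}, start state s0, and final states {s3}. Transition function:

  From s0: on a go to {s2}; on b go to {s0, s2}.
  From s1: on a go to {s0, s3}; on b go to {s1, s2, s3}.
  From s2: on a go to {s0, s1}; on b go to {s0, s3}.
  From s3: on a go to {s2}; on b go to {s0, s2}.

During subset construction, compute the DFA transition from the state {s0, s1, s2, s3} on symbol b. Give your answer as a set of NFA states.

{s0, s1, s2, s3}

δ(s0,b) = {s0, s2}; δ(s1,b) = {s1, s2, s3}; δ(s2,b) = {s0, s3}; δ(s3,b) = {s0, s2}.
Union: {s0, s1, s2, s3}.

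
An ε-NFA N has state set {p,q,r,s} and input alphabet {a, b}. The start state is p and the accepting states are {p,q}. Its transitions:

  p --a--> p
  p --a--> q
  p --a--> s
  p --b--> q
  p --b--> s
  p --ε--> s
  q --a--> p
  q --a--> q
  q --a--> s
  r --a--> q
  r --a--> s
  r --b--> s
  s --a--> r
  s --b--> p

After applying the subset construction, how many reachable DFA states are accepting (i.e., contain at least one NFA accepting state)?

Start state of the DFA: {p,s} (ε-closure of the NFA start).
{p,s} --a--> {p,q,r,s}  [new]
{p,s} --b--> {p,q,s}  [new]
{p,q,r,s} --a--> {p,q,r,s}  [seen]
{p,q,r,s} --b--> {p,q,s}  [seen]
{p,q,s} --a--> {p,q,r,s}  [seen]
{p,q,s} --b--> {p,q,s}  [seen]
Reachable DFA states: {p,s}, {p,q,r,s}, {p,q,s}.
Accepting DFA states (contain an NFA accepting state): {p,s}, {p,q,r,s}, {p,q,s}.

3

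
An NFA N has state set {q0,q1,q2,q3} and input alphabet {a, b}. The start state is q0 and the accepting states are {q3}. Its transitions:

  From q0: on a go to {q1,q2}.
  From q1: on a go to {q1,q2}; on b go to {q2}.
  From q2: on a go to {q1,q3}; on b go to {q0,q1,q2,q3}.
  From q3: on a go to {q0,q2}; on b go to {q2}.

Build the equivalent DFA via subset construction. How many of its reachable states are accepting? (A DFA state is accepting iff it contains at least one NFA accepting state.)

2

Start state of the DFA: {q0}.
{q0} --a--> {q1,q2}  [new]
{q0} --b--> ∅  [new]
{q1,q2} --a--> {q1,q2,q3}  [new]
{q1,q2} --b--> {q0,q1,q2,q3}  [new]
∅ --a--> ∅  [seen]
∅ --b--> ∅  [seen]
{q1,q2,q3} --a--> {q0,q1,q2,q3}  [seen]
{q1,q2,q3} --b--> {q0,q1,q2,q3}  [seen]
{q0,q1,q2,q3} --a--> {q0,q1,q2,q3}  [seen]
{q0,q1,q2,q3} --b--> {q0,q1,q2,q3}  [seen]
Reachable DFA states: {q0}, {q1,q2}, ∅, {q1,q2,q3}, {q0,q1,q2,q3}.
Accepting DFA states (contain an NFA accepting state): {q1,q2,q3}, {q0,q1,q2,q3}.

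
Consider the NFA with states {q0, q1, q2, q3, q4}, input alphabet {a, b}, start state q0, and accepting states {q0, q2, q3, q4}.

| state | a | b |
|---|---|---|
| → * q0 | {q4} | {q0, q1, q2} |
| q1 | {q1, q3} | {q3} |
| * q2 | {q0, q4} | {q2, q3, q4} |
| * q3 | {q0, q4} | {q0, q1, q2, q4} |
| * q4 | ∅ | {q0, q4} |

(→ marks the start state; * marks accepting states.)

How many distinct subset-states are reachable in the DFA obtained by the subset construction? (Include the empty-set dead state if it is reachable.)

Start state of the DFA: {q0}.
{q0} --a--> {q4}  [new]
{q0} --b--> {q0, q1, q2}  [new]
{q4} --a--> ∅  [new]
{q4} --b--> {q0, q4}  [new]
{q0, q1, q2} --a--> {q0, q1, q3, q4}  [new]
{q0, q1, q2} --b--> {q0, q1, q2, q3, q4}  [new]
∅ --a--> ∅  [seen]
∅ --b--> ∅  [seen]
{q0, q4} --a--> {q4}  [seen]
{q0, q4} --b--> {q0, q1, q2, q4}  [new]
{q0, q1, q3, q4} --a--> {q0, q1, q3, q4}  [seen]
{q0, q1, q3, q4} --b--> {q0, q1, q2, q3, q4}  [seen]
{q0, q1, q2, q3, q4} --a--> {q0, q1, q3, q4}  [seen]
{q0, q1, q2, q3, q4} --b--> {q0, q1, q2, q3, q4}  [seen]
{q0, q1, q2, q4} --a--> {q0, q1, q3, q4}  [seen]
{q0, q1, q2, q4} --b--> {q0, q1, q2, q3, q4}  [seen]
Reachable DFA states: {q0}, {q4}, {q0, q1, q2}, ∅, {q0, q4}, {q0, q1, q3, q4}, {q0, q1, q2, q3, q4}, {q0, q1, q2, q4}.

8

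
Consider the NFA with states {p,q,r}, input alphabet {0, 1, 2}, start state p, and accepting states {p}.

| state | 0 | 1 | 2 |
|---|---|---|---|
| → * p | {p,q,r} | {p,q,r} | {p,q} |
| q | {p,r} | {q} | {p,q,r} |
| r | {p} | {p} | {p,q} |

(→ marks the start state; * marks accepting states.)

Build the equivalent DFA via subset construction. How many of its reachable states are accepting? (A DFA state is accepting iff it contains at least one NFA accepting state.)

Start state of the DFA: {p}.
{p} --0--> {p,q,r}  [new]
{p} --1--> {p,q,r}  [seen]
{p} --2--> {p,q}  [new]
{p,q,r} --0--> {p,q,r}  [seen]
{p,q,r} --1--> {p,q,r}  [seen]
{p,q,r} --2--> {p,q,r}  [seen]
{p,q} --0--> {p,q,r}  [seen]
{p,q} --1--> {p,q,r}  [seen]
{p,q} --2--> {p,q,r}  [seen]
Reachable DFA states: {p}, {p,q,r}, {p,q}.
Accepting DFA states (contain an NFA accepting state): {p}, {p,q,r}, {p,q}.

3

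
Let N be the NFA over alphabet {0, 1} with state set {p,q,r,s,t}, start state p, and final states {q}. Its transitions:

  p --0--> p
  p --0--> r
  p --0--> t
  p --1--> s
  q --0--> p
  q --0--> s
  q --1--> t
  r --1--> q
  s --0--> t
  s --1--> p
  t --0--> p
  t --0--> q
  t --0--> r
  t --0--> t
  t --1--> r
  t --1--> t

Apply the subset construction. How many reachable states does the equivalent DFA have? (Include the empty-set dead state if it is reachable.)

Start state of the DFA: {p}.
{p} --0--> {p,r,t}  [new]
{p} --1--> {s}  [new]
{p,r,t} --0--> {p,q,r,t}  [new]
{p,r,t} --1--> {q,r,s,t}  [new]
{s} --0--> {t}  [new]
{s} --1--> {p}  [seen]
{p,q,r,t} --0--> {p,q,r,s,t}  [new]
{p,q,r,t} --1--> {q,r,s,t}  [seen]
{q,r,s,t} --0--> {p,q,r,s,t}  [seen]
{q,r,s,t} --1--> {p,q,r,t}  [seen]
{t} --0--> {p,q,r,t}  [seen]
{t} --1--> {r,t}  [new]
{p,q,r,s,t} --0--> {p,q,r,s,t}  [seen]
{p,q,r,s,t} --1--> {p,q,r,s,t}  [seen]
{r,t} --0--> {p,q,r,t}  [seen]
{r,t} --1--> {q,r,t}  [new]
{q,r,t} --0--> {p,q,r,s,t}  [seen]
{q,r,t} --1--> {q,r,t}  [seen]
Reachable DFA states: {p}, {p,r,t}, {s}, {p,q,r,t}, {q,r,s,t}, {t}, {p,q,r,s,t}, {r,t}, {q,r,t}.

9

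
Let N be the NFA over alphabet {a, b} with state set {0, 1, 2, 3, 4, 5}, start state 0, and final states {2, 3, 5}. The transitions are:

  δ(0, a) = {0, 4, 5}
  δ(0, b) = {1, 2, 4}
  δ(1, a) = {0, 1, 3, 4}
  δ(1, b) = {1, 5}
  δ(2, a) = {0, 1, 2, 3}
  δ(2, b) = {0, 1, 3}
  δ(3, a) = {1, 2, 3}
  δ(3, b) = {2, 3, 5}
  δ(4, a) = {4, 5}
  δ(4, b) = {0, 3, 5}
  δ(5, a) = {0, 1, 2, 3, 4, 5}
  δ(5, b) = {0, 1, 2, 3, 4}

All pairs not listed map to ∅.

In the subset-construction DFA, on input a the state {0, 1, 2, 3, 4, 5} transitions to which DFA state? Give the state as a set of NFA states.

δ(0,a) = {0, 4, 5}; δ(1,a) = {0, 1, 3, 4}; δ(2,a) = {0, 1, 2, 3}; δ(3,a) = {1, 2, 3}; δ(4,a) = {4, 5}; δ(5,a) = {0, 1, 2, 3, 4, 5}.
Union: {0, 1, 2, 3, 4, 5}.

{0, 1, 2, 3, 4, 5}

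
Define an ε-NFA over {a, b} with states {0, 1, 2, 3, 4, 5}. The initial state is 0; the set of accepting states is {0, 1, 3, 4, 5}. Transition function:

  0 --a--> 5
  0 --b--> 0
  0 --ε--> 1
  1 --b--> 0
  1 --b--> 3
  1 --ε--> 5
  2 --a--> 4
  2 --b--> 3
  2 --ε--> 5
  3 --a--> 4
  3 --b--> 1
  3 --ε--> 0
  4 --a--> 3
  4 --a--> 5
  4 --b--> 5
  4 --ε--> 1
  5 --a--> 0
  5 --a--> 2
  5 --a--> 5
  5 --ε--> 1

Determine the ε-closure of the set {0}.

{0, 1, 5}

Begin with {0}.
0 →ε {1}; add 1.
1 →ε {5}; add 5.
ε-closure = {0, 1, 5}.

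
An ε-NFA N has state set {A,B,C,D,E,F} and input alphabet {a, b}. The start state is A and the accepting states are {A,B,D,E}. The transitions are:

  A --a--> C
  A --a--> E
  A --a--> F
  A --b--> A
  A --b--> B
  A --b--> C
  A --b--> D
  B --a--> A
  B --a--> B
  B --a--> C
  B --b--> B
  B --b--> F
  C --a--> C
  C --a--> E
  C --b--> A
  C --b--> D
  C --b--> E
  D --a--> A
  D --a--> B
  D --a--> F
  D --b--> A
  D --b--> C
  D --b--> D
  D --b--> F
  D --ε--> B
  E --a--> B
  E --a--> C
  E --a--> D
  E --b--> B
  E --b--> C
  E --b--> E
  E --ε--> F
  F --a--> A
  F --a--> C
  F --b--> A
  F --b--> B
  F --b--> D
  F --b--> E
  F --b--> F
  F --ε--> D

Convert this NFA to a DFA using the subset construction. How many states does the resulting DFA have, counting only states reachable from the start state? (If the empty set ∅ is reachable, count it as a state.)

4

Start state of the DFA: {A} (ε-closure of the NFA start).
{A} --a--> {B,C,D,E,F}  [new]
{A} --b--> {A,B,C,D}  [new]
{B,C,D,E,F} --a--> {A,B,C,D,E,F}  [new]
{B,C,D,E,F} --b--> {A,B,C,D,E,F}  [seen]
{A,B,C,D} --a--> {A,B,C,D,E,F}  [seen]
{A,B,C,D} --b--> {A,B,C,D,E,F}  [seen]
{A,B,C,D,E,F} --a--> {A,B,C,D,E,F}  [seen]
{A,B,C,D,E,F} --b--> {A,B,C,D,E,F}  [seen]
Reachable DFA states: {A}, {B,C,D,E,F}, {A,B,C,D}, {A,B,C,D,E,F}.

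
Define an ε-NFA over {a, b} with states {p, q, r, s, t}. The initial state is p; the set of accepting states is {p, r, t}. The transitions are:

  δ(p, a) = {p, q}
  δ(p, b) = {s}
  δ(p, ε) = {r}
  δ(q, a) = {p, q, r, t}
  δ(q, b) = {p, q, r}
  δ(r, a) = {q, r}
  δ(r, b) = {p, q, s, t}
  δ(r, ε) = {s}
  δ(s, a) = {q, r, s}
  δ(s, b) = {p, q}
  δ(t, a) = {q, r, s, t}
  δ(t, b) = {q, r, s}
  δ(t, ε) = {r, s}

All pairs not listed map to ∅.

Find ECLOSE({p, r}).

{p, r, s}

Begin with {p, r}.
r →ε {s}; add s.
ε-closure = {p, r, s}.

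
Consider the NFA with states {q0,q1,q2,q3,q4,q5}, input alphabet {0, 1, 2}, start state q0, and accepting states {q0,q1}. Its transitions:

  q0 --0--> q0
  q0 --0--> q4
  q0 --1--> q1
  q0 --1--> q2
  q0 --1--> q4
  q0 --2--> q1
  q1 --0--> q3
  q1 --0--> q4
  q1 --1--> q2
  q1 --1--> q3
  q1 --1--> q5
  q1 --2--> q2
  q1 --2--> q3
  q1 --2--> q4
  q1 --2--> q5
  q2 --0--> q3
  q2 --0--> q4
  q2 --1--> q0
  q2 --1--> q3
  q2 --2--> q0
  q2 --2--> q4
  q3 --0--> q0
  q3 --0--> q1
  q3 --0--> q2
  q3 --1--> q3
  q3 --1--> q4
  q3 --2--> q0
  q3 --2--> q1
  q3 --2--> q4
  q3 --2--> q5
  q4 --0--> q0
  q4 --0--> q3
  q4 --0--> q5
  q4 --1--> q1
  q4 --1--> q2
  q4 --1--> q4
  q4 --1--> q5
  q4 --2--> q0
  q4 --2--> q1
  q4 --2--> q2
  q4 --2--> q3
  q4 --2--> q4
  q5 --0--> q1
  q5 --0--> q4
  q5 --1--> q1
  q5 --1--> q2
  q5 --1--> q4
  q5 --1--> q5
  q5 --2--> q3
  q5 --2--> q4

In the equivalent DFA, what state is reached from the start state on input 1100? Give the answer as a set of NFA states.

{q0,q1,q2,q3,q4,q5}

Start: {q0}.
δ(q0,1) = {q1,q2,q4}.
Union: {q1,q2,q4}.
After 1: {q1,q2,q4}.
δ(q1,1) = {q2,q3,q5}; δ(q2,1) = {q0,q3}; δ(q4,1) = {q1,q2,q4,q5}.
Union: {q0,q1,q2,q3,q4,q5}.
After 1: {q0,q1,q2,q3,q4,q5}.
δ(q0,0) = {q0,q4}; δ(q1,0) = {q3,q4}; δ(q2,0) = {q3,q4}; δ(q3,0) = {q0,q1,q2}; δ(q4,0) = {q0,q3,q5}; δ(q5,0) = {q1,q4}.
Union: {q0,q1,q2,q3,q4,q5}.
After 0: {q0,q1,q2,q3,q4,q5}.
δ(q0,0) = {q0,q4}; δ(q1,0) = {q3,q4}; δ(q2,0) = {q3,q4}; δ(q3,0) = {q0,q1,q2}; δ(q4,0) = {q0,q3,q5}; δ(q5,0) = {q1,q4}.
Union: {q0,q1,q2,q3,q4,q5}.
After 0: {q0,q1,q2,q3,q4,q5}.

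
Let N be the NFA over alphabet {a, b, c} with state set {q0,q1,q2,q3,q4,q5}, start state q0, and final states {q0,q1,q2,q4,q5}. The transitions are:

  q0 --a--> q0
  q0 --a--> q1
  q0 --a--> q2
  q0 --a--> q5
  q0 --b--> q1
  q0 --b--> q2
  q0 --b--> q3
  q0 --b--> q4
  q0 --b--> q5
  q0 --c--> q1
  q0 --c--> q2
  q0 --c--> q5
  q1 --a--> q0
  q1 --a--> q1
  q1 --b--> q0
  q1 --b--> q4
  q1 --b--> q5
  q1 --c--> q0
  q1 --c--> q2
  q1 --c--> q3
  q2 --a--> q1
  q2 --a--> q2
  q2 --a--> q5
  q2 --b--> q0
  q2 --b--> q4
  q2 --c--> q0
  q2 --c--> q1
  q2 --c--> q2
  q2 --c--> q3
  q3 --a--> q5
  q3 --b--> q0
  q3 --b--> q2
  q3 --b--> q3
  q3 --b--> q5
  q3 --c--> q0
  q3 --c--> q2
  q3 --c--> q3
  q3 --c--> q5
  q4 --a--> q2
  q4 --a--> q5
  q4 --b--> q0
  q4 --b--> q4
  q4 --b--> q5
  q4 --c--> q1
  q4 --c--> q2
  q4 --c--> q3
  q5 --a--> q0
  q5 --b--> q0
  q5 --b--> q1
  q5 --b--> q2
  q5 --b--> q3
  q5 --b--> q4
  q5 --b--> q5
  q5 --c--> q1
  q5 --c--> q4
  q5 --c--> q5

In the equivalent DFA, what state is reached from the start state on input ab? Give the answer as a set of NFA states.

{q0,q1,q2,q3,q4,q5}

Start: {q0}.
δ(q0,a) = {q0,q1,q2,q5}.
Union: {q0,q1,q2,q5}.
After a: {q0,q1,q2,q5}.
δ(q0,b) = {q1,q2,q3,q4,q5}; δ(q1,b) = {q0,q4,q5}; δ(q2,b) = {q0,q4}; δ(q5,b) = {q0,q1,q2,q3,q4,q5}.
Union: {q0,q1,q2,q3,q4,q5}.
After b: {q0,q1,q2,q3,q4,q5}.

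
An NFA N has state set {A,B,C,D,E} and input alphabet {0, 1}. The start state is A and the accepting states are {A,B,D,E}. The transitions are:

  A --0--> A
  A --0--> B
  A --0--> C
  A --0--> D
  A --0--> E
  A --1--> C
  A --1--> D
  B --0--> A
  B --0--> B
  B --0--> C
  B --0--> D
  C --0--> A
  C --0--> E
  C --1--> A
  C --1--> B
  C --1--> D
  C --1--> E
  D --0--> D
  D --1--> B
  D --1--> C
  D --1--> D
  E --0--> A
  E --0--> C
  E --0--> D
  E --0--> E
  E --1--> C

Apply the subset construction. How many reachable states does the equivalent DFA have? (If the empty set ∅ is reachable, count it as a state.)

Start state of the DFA: {A}.
{A} --0--> {A,B,C,D,E}  [new]
{A} --1--> {C,D}  [new]
{A,B,C,D,E} --0--> {A,B,C,D,E}  [seen]
{A,B,C,D,E} --1--> {A,B,C,D,E}  [seen]
{C,D} --0--> {A,D,E}  [new]
{C,D} --1--> {A,B,C,D,E}  [seen]
{A,D,E} --0--> {A,B,C,D,E}  [seen]
{A,D,E} --1--> {B,C,D}  [new]
{B,C,D} --0--> {A,B,C,D,E}  [seen]
{B,C,D} --1--> {A,B,C,D,E}  [seen]
Reachable DFA states: {A}, {A,B,C,D,E}, {C,D}, {A,D,E}, {B,C,D}.

5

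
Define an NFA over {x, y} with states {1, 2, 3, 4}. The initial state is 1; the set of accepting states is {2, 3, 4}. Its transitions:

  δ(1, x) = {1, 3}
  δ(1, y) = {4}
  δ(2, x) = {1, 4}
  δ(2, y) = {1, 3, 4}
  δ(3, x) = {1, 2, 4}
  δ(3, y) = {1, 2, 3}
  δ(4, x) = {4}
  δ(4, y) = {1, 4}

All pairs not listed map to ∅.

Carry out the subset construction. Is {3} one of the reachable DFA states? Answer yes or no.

Start state of the DFA: {1}.
{1} --x--> {1, 3}  [new]
{1} --y--> {4}  [new]
{1, 3} --x--> {1, 2, 3, 4}  [new]
{1, 3} --y--> {1, 2, 3, 4}  [seen]
{4} --x--> {4}  [seen]
{4} --y--> {1, 4}  [new]
{1, 2, 3, 4} --x--> {1, 2, 3, 4}  [seen]
{1, 2, 3, 4} --y--> {1, 2, 3, 4}  [seen]
{1, 4} --x--> {1, 3, 4}  [new]
{1, 4} --y--> {1, 4}  [seen]
{1, 3, 4} --x--> {1, 2, 3, 4}  [seen]
{1, 3, 4} --y--> {1, 2, 3, 4}  [seen]
Reachable DFA states: {1}, {1, 3}, {4}, {1, 2, 3, 4}, {1, 4}, {1, 3, 4}.
{3} is not among them.

no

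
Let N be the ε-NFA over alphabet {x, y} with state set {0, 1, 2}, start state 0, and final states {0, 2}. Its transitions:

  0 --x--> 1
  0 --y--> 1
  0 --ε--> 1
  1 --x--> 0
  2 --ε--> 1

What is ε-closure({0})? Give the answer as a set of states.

{0, 1}

Begin with {0}.
0 →ε {1}; add 1.
ε-closure = {0, 1}.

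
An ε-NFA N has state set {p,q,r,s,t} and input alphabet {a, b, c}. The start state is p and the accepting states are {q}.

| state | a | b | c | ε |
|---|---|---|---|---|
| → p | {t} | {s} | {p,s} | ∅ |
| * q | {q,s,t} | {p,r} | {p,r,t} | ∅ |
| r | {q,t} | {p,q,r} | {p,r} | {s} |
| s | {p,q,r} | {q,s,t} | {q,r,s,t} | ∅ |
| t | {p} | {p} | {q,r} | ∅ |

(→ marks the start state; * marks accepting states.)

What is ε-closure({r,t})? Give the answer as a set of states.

{r,s,t}

Begin with {r,t}.
r →ε {s}; add s.
ε-closure = {r,s,t}.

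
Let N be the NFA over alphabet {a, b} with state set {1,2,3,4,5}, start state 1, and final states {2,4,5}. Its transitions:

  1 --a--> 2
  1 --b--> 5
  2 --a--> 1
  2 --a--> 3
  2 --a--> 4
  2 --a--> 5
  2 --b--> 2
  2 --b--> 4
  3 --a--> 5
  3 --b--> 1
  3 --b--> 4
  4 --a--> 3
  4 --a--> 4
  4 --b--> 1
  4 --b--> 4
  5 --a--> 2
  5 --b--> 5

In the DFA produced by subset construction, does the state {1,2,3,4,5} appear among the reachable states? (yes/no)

Start state of the DFA: {1}.
{1} --a--> {2}  [new]
{1} --b--> {5}  [new]
{2} --a--> {1,3,4,5}  [new]
{2} --b--> {2,4}  [new]
{5} --a--> {2}  [seen]
{5} --b--> {5}  [seen]
{1,3,4,5} --a--> {2,3,4,5}  [new]
{1,3,4,5} --b--> {1,4,5}  [new]
{2,4} --a--> {1,3,4,5}  [seen]
{2,4} --b--> {1,2,4}  [new]
{2,3,4,5} --a--> {1,2,3,4,5}  [new]
{2,3,4,5} --b--> {1,2,4,5}  [new]
{1,4,5} --a--> {2,3,4}  [new]
{1,4,5} --b--> {1,4,5}  [seen]
{1,2,4} --a--> {1,2,3,4,5}  [seen]
{1,2,4} --b--> {1,2,4,5}  [seen]
{1,2,3,4,5} --a--> {1,2,3,4,5}  [seen]
{1,2,3,4,5} --b--> {1,2,4,5}  [seen]
{1,2,4,5} --a--> {1,2,3,4,5}  [seen]
{1,2,4,5} --b--> {1,2,4,5}  [seen]
{2,3,4} --a--> {1,3,4,5}  [seen]
{2,3,4} --b--> {1,2,4}  [seen]
Reachable DFA states: {1}, {2}, {5}, {1,3,4,5}, {2,4}, {2,3,4,5}, {1,4,5}, {1,2,4}, {1,2,3,4,5}, {1,2,4,5}, {2,3,4}.
{1,2,3,4,5} is among them.

yes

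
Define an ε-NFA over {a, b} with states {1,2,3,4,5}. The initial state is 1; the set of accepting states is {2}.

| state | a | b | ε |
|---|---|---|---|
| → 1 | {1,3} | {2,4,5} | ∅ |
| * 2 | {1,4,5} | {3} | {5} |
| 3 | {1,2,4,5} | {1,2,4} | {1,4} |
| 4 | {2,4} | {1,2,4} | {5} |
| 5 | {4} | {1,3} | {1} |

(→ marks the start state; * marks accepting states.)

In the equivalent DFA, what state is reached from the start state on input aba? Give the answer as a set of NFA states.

{1,2,3,4,5}

Start: {1}.
δ(1,a) = {1,3}.
Union: {1,3}.
ε-closure gives {1,3,4,5}.
After a: {1,3,4,5}.
δ(1,b) = {2,4,5}; δ(3,b) = {1,2,4}; δ(4,b) = {1,2,4}; δ(5,b) = {1,3}.
Union: {1,2,3,4,5}.
After b: {1,2,3,4,5}.
δ(1,a) = {1,3}; δ(2,a) = {1,4,5}; δ(3,a) = {1,2,4,5}; δ(4,a) = {2,4}; δ(5,a) = {4}.
Union: {1,2,3,4,5}.
After a: {1,2,3,4,5}.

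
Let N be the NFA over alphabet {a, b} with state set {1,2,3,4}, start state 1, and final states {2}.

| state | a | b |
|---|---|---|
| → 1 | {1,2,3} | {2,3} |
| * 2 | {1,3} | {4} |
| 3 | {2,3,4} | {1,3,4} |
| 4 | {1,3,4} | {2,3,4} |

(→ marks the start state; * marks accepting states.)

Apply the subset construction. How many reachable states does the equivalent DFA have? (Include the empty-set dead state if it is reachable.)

5

Start state of the DFA: {1}.
{1} --a--> {1,2,3}  [new]
{1} --b--> {2,3}  [new]
{1,2,3} --a--> {1,2,3,4}  [new]
{1,2,3} --b--> {1,2,3,4}  [seen]
{2,3} --a--> {1,2,3,4}  [seen]
{2,3} --b--> {1,3,4}  [new]
{1,2,3,4} --a--> {1,2,3,4}  [seen]
{1,2,3,4} --b--> {1,2,3,4}  [seen]
{1,3,4} --a--> {1,2,3,4}  [seen]
{1,3,4} --b--> {1,2,3,4}  [seen]
Reachable DFA states: {1}, {1,2,3}, {2,3}, {1,2,3,4}, {1,3,4}.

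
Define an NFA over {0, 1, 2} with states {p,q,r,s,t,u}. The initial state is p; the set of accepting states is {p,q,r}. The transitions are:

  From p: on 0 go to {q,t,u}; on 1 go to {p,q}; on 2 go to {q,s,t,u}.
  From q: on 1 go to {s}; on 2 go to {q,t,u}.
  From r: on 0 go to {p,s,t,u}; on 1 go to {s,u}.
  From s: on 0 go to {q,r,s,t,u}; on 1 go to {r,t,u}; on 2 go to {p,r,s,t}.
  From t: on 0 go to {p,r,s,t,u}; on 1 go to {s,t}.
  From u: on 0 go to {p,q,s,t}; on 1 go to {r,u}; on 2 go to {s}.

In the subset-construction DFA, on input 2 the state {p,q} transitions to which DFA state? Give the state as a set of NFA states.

{q,s,t,u}

δ(p,2) = {q,s,t,u}; δ(q,2) = {q,t,u}.
Union: {q,s,t,u}.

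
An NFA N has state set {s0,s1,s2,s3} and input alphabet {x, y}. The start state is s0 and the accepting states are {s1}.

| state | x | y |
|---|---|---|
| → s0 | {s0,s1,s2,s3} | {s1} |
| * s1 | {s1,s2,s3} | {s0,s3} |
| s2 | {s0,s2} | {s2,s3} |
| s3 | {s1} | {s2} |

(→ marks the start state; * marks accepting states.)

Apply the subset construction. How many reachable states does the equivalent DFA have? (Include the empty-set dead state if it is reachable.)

7

Start state of the DFA: {s0}.
{s0} --x--> {s0,s1,s2,s3}  [new]
{s0} --y--> {s1}  [new]
{s0,s1,s2,s3} --x--> {s0,s1,s2,s3}  [seen]
{s0,s1,s2,s3} --y--> {s0,s1,s2,s3}  [seen]
{s1} --x--> {s1,s2,s3}  [new]
{s1} --y--> {s0,s3}  [new]
{s1,s2,s3} --x--> {s0,s1,s2,s3}  [seen]
{s1,s2,s3} --y--> {s0,s2,s3}  [new]
{s0,s3} --x--> {s0,s1,s2,s3}  [seen]
{s0,s3} --y--> {s1,s2}  [new]
{s0,s2,s3} --x--> {s0,s1,s2,s3}  [seen]
{s0,s2,s3} --y--> {s1,s2,s3}  [seen]
{s1,s2} --x--> {s0,s1,s2,s3}  [seen]
{s1,s2} --y--> {s0,s2,s3}  [seen]
Reachable DFA states: {s0}, {s0,s1,s2,s3}, {s1}, {s1,s2,s3}, {s0,s3}, {s0,s2,s3}, {s1,s2}.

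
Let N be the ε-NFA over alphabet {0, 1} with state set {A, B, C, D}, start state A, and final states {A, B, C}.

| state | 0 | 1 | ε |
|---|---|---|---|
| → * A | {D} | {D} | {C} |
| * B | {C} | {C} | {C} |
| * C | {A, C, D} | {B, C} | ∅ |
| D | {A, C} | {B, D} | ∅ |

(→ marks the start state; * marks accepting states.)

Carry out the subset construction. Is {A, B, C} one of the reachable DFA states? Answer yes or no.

no

Start state of the DFA: {A, C} (ε-closure of the NFA start).
{A, C} --0--> {A, C, D}  [new]
{A, C} --1--> {B, C, D}  [new]
{A, C, D} --0--> {A, C, D}  [seen]
{A, C, D} --1--> {B, C, D}  [seen]
{B, C, D} --0--> {A, C, D}  [seen]
{B, C, D} --1--> {B, C, D}  [seen]
Reachable DFA states: {A, C}, {A, C, D}, {B, C, D}.
{A, B, C} is not among them.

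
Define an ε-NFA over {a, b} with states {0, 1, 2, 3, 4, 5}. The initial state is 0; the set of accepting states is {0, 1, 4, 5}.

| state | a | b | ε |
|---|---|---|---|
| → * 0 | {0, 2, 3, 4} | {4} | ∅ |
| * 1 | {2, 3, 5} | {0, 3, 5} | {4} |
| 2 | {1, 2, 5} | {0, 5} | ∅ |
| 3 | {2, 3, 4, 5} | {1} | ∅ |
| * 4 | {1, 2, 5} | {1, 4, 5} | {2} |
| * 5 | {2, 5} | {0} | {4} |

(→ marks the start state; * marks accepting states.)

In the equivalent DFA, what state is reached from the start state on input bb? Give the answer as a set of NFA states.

Start: {0}.
δ(0,b) = {4}.
Union: {4}.
ε-closure gives {2, 4}.
After b: {2, 4}.
δ(2,b) = {0, 5}; δ(4,b) = {1, 4, 5}.
Union: {0, 1, 4, 5}.
ε-closure gives {0, 1, 2, 4, 5}.
After b: {0, 1, 2, 4, 5}.

{0, 1, 2, 4, 5}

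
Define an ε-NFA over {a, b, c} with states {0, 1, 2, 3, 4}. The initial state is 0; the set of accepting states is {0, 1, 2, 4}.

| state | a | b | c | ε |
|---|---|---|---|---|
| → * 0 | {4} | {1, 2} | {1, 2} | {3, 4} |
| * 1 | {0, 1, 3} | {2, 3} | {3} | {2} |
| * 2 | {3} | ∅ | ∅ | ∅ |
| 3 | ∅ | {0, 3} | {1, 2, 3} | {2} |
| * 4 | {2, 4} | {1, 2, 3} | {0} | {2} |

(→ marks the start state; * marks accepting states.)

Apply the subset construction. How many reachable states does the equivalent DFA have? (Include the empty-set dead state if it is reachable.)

3

Start state of the DFA: {0, 2, 3, 4} (ε-closure of the NFA start).
{0, 2, 3, 4} --a--> {2, 3, 4}  [new]
{0, 2, 3, 4} --b--> {0, 1, 2, 3, 4}  [new]
{0, 2, 3, 4} --c--> {0, 1, 2, 3, 4}  [seen]
{2, 3, 4} --a--> {2, 3, 4}  [seen]
{2, 3, 4} --b--> {0, 1, 2, 3, 4}  [seen]
{2, 3, 4} --c--> {0, 1, 2, 3, 4}  [seen]
{0, 1, 2, 3, 4} --a--> {0, 1, 2, 3, 4}  [seen]
{0, 1, 2, 3, 4} --b--> {0, 1, 2, 3, 4}  [seen]
{0, 1, 2, 3, 4} --c--> {0, 1, 2, 3, 4}  [seen]
Reachable DFA states: {0, 2, 3, 4}, {2, 3, 4}, {0, 1, 2, 3, 4}.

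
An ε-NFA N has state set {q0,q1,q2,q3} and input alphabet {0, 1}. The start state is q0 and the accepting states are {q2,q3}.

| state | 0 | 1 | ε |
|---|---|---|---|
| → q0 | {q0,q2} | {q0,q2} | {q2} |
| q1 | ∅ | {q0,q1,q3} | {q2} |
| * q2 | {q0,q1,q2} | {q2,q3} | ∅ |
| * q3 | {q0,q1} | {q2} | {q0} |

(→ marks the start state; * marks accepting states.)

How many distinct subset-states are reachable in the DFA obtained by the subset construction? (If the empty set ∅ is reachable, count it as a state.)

4

Start state of the DFA: {q0,q2} (ε-closure of the NFA start).
{q0,q2} --0--> {q0,q1,q2}  [new]
{q0,q2} --1--> {q0,q2,q3}  [new]
{q0,q1,q2} --0--> {q0,q1,q2}  [seen]
{q0,q1,q2} --1--> {q0,q1,q2,q3}  [new]
{q0,q2,q3} --0--> {q0,q1,q2}  [seen]
{q0,q2,q3} --1--> {q0,q2,q3}  [seen]
{q0,q1,q2,q3} --0--> {q0,q1,q2}  [seen]
{q0,q1,q2,q3} --1--> {q0,q1,q2,q3}  [seen]
Reachable DFA states: {q0,q2}, {q0,q1,q2}, {q0,q2,q3}, {q0,q1,q2,q3}.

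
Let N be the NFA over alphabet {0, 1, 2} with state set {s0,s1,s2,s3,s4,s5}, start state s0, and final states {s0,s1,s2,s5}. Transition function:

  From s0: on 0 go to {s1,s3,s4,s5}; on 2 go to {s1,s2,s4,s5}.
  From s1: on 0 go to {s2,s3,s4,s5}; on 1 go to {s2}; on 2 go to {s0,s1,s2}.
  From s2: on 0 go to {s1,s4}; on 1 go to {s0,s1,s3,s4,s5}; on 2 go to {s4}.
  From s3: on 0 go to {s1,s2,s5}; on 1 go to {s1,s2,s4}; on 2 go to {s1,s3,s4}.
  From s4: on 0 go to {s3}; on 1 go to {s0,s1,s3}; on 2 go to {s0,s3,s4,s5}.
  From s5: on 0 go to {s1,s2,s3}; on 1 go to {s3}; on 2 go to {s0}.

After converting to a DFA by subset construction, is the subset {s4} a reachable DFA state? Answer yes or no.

no

Start state of the DFA: {s0}.
{s0} --0--> {s1,s3,s4,s5}  [new]
{s0} --1--> ∅  [new]
{s0} --2--> {s1,s2,s4,s5}  [new]
{s1,s3,s4,s5} --0--> {s1,s2,s3,s4,s5}  [new]
{s1,s3,s4,s5} --1--> {s0,s1,s2,s3,s4}  [new]
{s1,s3,s4,s5} --2--> {s0,s1,s2,s3,s4,s5}  [new]
∅ --0--> ∅  [seen]
∅ --1--> ∅  [seen]
∅ --2--> ∅  [seen]
{s1,s2,s4,s5} --0--> {s1,s2,s3,s4,s5}  [seen]
{s1,s2,s4,s5} --1--> {s0,s1,s2,s3,s4,s5}  [seen]
{s1,s2,s4,s5} --2--> {s0,s1,s2,s3,s4,s5}  [seen]
{s1,s2,s3,s4,s5} --0--> {s1,s2,s3,s4,s5}  [seen]
{s1,s2,s3,s4,s5} --1--> {s0,s1,s2,s3,s4,s5}  [seen]
{s1,s2,s3,s4,s5} --2--> {s0,s1,s2,s3,s4,s5}  [seen]
{s0,s1,s2,s3,s4} --0--> {s1,s2,s3,s4,s5}  [seen]
{s0,s1,s2,s3,s4} --1--> {s0,s1,s2,s3,s4,s5}  [seen]
{s0,s1,s2,s3,s4} --2--> {s0,s1,s2,s3,s4,s5}  [seen]
{s0,s1,s2,s3,s4,s5} --0--> {s1,s2,s3,s4,s5}  [seen]
{s0,s1,s2,s3,s4,s5} --1--> {s0,s1,s2,s3,s4,s5}  [seen]
{s0,s1,s2,s3,s4,s5} --2--> {s0,s1,s2,s3,s4,s5}  [seen]
Reachable DFA states: {s0}, {s1,s3,s4,s5}, ∅, {s1,s2,s4,s5}, {s1,s2,s3,s4,s5}, {s0,s1,s2,s3,s4}, {s0,s1,s2,s3,s4,s5}.
{s4} is not among them.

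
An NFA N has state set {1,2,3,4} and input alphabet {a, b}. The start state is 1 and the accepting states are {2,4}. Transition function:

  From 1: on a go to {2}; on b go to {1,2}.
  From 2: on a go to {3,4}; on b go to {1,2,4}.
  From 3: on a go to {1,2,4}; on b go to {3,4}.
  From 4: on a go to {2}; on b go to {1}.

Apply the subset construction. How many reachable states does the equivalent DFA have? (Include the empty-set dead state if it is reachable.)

8

Start state of the DFA: {1}.
{1} --a--> {2}  [new]
{1} --b--> {1,2}  [new]
{2} --a--> {3,4}  [new]
{2} --b--> {1,2,4}  [new]
{1,2} --a--> {2,3,4}  [new]
{1,2} --b--> {1,2,4}  [seen]
{3,4} --a--> {1,2,4}  [seen]
{3,4} --b--> {1,3,4}  [new]
{1,2,4} --a--> {2,3,4}  [seen]
{1,2,4} --b--> {1,2,4}  [seen]
{2,3,4} --a--> {1,2,3,4}  [new]
{2,3,4} --b--> {1,2,3,4}  [seen]
{1,3,4} --a--> {1,2,4}  [seen]
{1,3,4} --b--> {1,2,3,4}  [seen]
{1,2,3,4} --a--> {1,2,3,4}  [seen]
{1,2,3,4} --b--> {1,2,3,4}  [seen]
Reachable DFA states: {1}, {2}, {1,2}, {3,4}, {1,2,4}, {2,3,4}, {1,3,4}, {1,2,3,4}.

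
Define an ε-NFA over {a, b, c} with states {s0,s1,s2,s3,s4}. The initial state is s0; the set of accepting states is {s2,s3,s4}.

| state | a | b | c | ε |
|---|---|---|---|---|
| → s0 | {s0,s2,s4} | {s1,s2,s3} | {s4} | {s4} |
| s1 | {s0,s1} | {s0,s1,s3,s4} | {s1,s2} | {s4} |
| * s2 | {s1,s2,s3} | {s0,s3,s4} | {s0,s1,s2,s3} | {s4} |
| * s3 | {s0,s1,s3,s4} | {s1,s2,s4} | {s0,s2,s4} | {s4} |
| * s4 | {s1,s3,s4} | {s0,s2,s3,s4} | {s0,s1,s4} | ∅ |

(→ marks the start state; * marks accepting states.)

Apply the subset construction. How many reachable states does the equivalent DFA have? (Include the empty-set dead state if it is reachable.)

4

Start state of the DFA: {s0,s4} (ε-closure of the NFA start).
{s0,s4} --a--> {s0,s1,s2,s3,s4}  [new]
{s0,s4} --b--> {s0,s1,s2,s3,s4}  [seen]
{s0,s4} --c--> {s0,s1,s4}  [new]
{s0,s1,s2,s3,s4} --a--> {s0,s1,s2,s3,s4}  [seen]
{s0,s1,s2,s3,s4} --b--> {s0,s1,s2,s3,s4}  [seen]
{s0,s1,s2,s3,s4} --c--> {s0,s1,s2,s3,s4}  [seen]
{s0,s1,s4} --a--> {s0,s1,s2,s3,s4}  [seen]
{s0,s1,s4} --b--> {s0,s1,s2,s3,s4}  [seen]
{s0,s1,s4} --c--> {s0,s1,s2,s4}  [new]
{s0,s1,s2,s4} --a--> {s0,s1,s2,s3,s4}  [seen]
{s0,s1,s2,s4} --b--> {s0,s1,s2,s3,s4}  [seen]
{s0,s1,s2,s4} --c--> {s0,s1,s2,s3,s4}  [seen]
Reachable DFA states: {s0,s4}, {s0,s1,s2,s3,s4}, {s0,s1,s4}, {s0,s1,s2,s4}.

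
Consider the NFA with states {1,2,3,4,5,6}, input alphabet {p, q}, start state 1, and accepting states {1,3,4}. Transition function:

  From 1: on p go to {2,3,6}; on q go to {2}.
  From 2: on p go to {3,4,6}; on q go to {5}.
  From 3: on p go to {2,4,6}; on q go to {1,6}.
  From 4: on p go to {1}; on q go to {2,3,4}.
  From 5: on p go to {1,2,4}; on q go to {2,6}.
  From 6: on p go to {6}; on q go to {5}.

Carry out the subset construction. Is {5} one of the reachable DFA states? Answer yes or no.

Start state of the DFA: {1}.
{1} --p--> {2,3,6}  [new]
{1} --q--> {2}  [new]
{2,3,6} --p--> {2,3,4,6}  [new]
{2,3,6} --q--> {1,5,6}  [new]
{2} --p--> {3,4,6}  [new]
{2} --q--> {5}  [new]
{2,3,4,6} --p--> {1,2,3,4,6}  [new]
{2,3,4,6} --q--> {1,2,3,4,5,6}  [new]
{1,5,6} --p--> {1,2,3,4,6}  [seen]
{1,5,6} --q--> {2,5,6}  [new]
{3,4,6} --p--> {1,2,4,6}  [new]
{3,4,6} --q--> {1,2,3,4,5,6}  [seen]
{5} --p--> {1,2,4}  [new]
{5} --q--> {2,6}  [new]
{1,2,3,4,6} --p--> {1,2,3,4,6}  [seen]
{1,2,3,4,6} --q--> {1,2,3,4,5,6}  [seen]
{1,2,3,4,5,6} --p--> {1,2,3,4,6}  [seen]
{1,2,3,4,5,6} --q--> {1,2,3,4,5,6}  [seen]
{2,5,6} --p--> {1,2,3,4,6}  [seen]
{2,5,6} --q--> {2,5,6}  [seen]
{1,2,4,6} --p--> {1,2,3,4,6}  [seen]
{1,2,4,6} --q--> {2,3,4,5}  [new]
{1,2,4} --p--> {1,2,3,4,6}  [seen]
{1,2,4} --q--> {2,3,4,5}  [seen]
{2,6} --p--> {3,4,6}  [seen]
{2,6} --q--> {5}  [seen]
{2,3,4,5} --p--> {1,2,3,4,6}  [seen]
{2,3,4,5} --q--> {1,2,3,4,5,6}  [seen]
Reachable DFA states: {1}, {2,3,6}, {2}, {2,3,4,6}, {1,5,6}, {3,4,6}, {5}, {1,2,3,4,6}, {1,2,3,4,5,6}, {2,5,6}, {1,2,4,6}, {1,2,4}, {2,6}, {2,3,4,5}.
{5} is among them.

yes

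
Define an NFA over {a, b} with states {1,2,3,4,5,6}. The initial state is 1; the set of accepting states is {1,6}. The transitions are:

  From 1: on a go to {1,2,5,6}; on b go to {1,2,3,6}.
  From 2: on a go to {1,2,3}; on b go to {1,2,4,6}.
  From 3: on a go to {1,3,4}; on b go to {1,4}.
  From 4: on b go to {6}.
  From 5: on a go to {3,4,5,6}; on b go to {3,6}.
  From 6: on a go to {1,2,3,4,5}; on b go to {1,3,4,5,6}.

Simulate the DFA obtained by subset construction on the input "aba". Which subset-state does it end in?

{1,2,3,4,5,6}

Start: {1}.
δ(1,a) = {1,2,5,6}.
Union: {1,2,5,6}.
After a: {1,2,5,6}.
δ(1,b) = {1,2,3,6}; δ(2,b) = {1,2,4,6}; δ(5,b) = {3,6}; δ(6,b) = {1,3,4,5,6}.
Union: {1,2,3,4,5,6}.
After b: {1,2,3,4,5,6}.
δ(1,a) = {1,2,5,6}; δ(2,a) = {1,2,3}; δ(3,a) = {1,3,4}; δ(4,a) = ∅; δ(5,a) = {3,4,5,6}; δ(6,a) = {1,2,3,4,5}.
Union: {1,2,3,4,5,6}.
After a: {1,2,3,4,5,6}.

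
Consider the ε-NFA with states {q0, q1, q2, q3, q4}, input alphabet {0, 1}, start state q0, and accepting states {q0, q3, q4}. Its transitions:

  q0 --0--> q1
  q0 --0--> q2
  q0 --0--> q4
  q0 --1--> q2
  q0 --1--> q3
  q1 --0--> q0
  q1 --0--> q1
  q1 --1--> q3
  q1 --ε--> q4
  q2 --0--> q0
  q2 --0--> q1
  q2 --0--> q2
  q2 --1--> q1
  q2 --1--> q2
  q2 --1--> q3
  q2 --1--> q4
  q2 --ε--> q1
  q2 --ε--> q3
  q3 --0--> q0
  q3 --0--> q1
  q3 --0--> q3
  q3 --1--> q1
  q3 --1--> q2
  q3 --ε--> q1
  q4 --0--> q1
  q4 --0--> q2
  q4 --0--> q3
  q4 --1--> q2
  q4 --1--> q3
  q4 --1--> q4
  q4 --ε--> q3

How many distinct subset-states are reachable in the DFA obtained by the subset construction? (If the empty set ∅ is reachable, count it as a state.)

3

Start state of the DFA: {q0} (ε-closure of the NFA start).
{q0} --0--> {q1, q2, q3, q4}  [new]
{q0} --1--> {q1, q2, q3, q4}  [seen]
{q1, q2, q3, q4} --0--> {q0, q1, q2, q3, q4}  [new]
{q1, q2, q3, q4} --1--> {q1, q2, q3, q4}  [seen]
{q0, q1, q2, q3, q4} --0--> {q0, q1, q2, q3, q4}  [seen]
{q0, q1, q2, q3, q4} --1--> {q1, q2, q3, q4}  [seen]
Reachable DFA states: {q0}, {q1, q2, q3, q4}, {q0, q1, q2, q3, q4}.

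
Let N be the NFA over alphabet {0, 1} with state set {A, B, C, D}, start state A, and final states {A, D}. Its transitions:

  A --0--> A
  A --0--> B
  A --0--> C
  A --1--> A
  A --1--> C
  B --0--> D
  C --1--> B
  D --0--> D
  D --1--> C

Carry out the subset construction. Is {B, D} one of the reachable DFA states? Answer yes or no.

no

Start state of the DFA: {A}.
{A} --0--> {A, B, C}  [new]
{A} --1--> {A, C}  [new]
{A, B, C} --0--> {A, B, C, D}  [new]
{A, B, C} --1--> {A, B, C}  [seen]
{A, C} --0--> {A, B, C}  [seen]
{A, C} --1--> {A, B, C}  [seen]
{A, B, C, D} --0--> {A, B, C, D}  [seen]
{A, B, C, D} --1--> {A, B, C}  [seen]
Reachable DFA states: {A}, {A, B, C}, {A, C}, {A, B, C, D}.
{B, D} is not among them.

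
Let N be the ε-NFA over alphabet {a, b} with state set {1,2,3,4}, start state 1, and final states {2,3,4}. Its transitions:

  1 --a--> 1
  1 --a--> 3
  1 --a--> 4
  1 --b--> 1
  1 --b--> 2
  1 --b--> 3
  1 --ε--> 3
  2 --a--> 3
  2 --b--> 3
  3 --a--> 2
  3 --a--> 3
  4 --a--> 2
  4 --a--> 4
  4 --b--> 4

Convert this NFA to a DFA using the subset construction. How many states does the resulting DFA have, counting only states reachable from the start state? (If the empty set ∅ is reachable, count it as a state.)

3

Start state of the DFA: {1,3} (ε-closure of the NFA start).
{1,3} --a--> {1,2,3,4}  [new]
{1,3} --b--> {1,2,3}  [new]
{1,2,3,4} --a--> {1,2,3,4}  [seen]
{1,2,3,4} --b--> {1,2,3,4}  [seen]
{1,2,3} --a--> {1,2,3,4}  [seen]
{1,2,3} --b--> {1,2,3}  [seen]
Reachable DFA states: {1,3}, {1,2,3,4}, {1,2,3}.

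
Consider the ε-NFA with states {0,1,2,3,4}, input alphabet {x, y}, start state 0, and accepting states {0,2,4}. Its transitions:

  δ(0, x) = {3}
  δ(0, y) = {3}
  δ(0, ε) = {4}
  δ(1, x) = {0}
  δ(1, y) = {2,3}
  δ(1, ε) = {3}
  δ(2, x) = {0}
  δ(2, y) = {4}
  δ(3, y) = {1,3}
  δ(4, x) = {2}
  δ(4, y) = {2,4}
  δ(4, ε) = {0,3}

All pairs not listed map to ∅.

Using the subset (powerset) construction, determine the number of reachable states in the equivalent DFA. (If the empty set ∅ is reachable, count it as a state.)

5

Start state of the DFA: {0,3,4} (ε-closure of the NFA start).
{0,3,4} --x--> {2,3}  [new]
{0,3,4} --y--> {0,1,2,3,4}  [new]
{2,3} --x--> {0,3,4}  [seen]
{2,3} --y--> {0,1,3,4}  [new]
{0,1,2,3,4} --x--> {0,2,3,4}  [new]
{0,1,2,3,4} --y--> {0,1,2,3,4}  [seen]
{0,1,3,4} --x--> {0,2,3,4}  [seen]
{0,1,3,4} --y--> {0,1,2,3,4}  [seen]
{0,2,3,4} --x--> {0,2,3,4}  [seen]
{0,2,3,4} --y--> {0,1,2,3,4}  [seen]
Reachable DFA states: {0,3,4}, {2,3}, {0,1,2,3,4}, {0,1,3,4}, {0,2,3,4}.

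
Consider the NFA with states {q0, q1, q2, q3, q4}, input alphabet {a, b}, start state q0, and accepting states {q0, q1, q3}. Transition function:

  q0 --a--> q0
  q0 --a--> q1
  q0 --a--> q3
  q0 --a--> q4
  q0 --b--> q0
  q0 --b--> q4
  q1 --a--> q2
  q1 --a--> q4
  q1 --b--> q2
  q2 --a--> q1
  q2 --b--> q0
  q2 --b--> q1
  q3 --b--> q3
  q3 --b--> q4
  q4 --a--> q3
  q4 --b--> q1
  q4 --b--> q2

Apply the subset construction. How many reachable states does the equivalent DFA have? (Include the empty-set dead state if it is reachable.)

5

Start state of the DFA: {q0}.
{q0} --a--> {q0, q1, q3, q4}  [new]
{q0} --b--> {q0, q4}  [new]
{q0, q1, q3, q4} --a--> {q0, q1, q2, q3, q4}  [new]
{q0, q1, q3, q4} --b--> {q0, q1, q2, q3, q4}  [seen]
{q0, q4} --a--> {q0, q1, q3, q4}  [seen]
{q0, q4} --b--> {q0, q1, q2, q4}  [new]
{q0, q1, q2, q3, q4} --a--> {q0, q1, q2, q3, q4}  [seen]
{q0, q1, q2, q3, q4} --b--> {q0, q1, q2, q3, q4}  [seen]
{q0, q1, q2, q4} --a--> {q0, q1, q2, q3, q4}  [seen]
{q0, q1, q2, q4} --b--> {q0, q1, q2, q4}  [seen]
Reachable DFA states: {q0}, {q0, q1, q3, q4}, {q0, q4}, {q0, q1, q2, q3, q4}, {q0, q1, q2, q4}.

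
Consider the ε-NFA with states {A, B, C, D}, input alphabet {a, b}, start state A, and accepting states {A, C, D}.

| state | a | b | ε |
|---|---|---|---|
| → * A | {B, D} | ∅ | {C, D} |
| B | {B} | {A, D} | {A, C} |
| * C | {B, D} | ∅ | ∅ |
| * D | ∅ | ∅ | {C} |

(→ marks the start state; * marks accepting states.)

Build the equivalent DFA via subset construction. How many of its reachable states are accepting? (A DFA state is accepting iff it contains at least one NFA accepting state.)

Start state of the DFA: {A, C, D} (ε-closure of the NFA start).
{A, C, D} --a--> {A, B, C, D}  [new]
{A, C, D} --b--> ∅  [new]
{A, B, C, D} --a--> {A, B, C, D}  [seen]
{A, B, C, D} --b--> {A, C, D}  [seen]
∅ --a--> ∅  [seen]
∅ --b--> ∅  [seen]
Reachable DFA states: {A, C, D}, {A, B, C, D}, ∅.
Accepting DFA states (contain an NFA accepting state): {A, C, D}, {A, B, C, D}.

2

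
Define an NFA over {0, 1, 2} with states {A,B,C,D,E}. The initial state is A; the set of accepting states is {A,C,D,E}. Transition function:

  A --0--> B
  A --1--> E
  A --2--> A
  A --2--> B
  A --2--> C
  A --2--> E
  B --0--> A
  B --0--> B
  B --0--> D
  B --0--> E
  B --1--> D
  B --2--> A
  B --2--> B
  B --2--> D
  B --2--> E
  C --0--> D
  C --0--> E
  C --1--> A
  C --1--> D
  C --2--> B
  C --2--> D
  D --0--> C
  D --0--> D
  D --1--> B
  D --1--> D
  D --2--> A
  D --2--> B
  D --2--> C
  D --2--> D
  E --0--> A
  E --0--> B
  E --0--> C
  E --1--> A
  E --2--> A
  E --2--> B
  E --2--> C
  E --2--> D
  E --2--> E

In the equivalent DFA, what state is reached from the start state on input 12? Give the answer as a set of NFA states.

{A,B,C,D,E}

Start: {A}.
δ(A,1) = {E}.
Union: {E}.
After 1: {E}.
δ(E,2) = {A,B,C,D,E}.
Union: {A,B,C,D,E}.
After 2: {A,B,C,D,E}.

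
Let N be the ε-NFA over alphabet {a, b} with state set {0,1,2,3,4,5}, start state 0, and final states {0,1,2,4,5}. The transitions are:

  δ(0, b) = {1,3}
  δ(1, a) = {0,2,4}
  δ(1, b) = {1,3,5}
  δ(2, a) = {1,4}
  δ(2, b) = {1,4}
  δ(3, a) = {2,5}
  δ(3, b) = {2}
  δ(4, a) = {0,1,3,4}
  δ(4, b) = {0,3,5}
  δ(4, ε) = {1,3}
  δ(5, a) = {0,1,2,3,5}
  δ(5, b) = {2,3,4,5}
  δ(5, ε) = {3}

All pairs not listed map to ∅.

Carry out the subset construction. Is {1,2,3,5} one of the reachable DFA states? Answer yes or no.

yes

Start state of the DFA: {0} (ε-closure of the NFA start).
{0} --a--> ∅  [new]
{0} --b--> {1,3}  [new]
∅ --a--> ∅  [seen]
∅ --b--> ∅  [seen]
{1,3} --a--> {0,1,2,3,4,5}  [new]
{1,3} --b--> {1,2,3,5}  [new]
{0,1,2,3,4,5} --a--> {0,1,2,3,4,5}  [seen]
{0,1,2,3,4,5} --b--> {0,1,2,3,4,5}  [seen]
{1,2,3,5} --a--> {0,1,2,3,4,5}  [seen]
{1,2,3,5} --b--> {1,2,3,4,5}  [new]
{1,2,3,4,5} --a--> {0,1,2,3,4,5}  [seen]
{1,2,3,4,5} --b--> {0,1,2,3,4,5}  [seen]
Reachable DFA states: {0}, ∅, {1,3}, {0,1,2,3,4,5}, {1,2,3,5}, {1,2,3,4,5}.
{1,2,3,5} is among them.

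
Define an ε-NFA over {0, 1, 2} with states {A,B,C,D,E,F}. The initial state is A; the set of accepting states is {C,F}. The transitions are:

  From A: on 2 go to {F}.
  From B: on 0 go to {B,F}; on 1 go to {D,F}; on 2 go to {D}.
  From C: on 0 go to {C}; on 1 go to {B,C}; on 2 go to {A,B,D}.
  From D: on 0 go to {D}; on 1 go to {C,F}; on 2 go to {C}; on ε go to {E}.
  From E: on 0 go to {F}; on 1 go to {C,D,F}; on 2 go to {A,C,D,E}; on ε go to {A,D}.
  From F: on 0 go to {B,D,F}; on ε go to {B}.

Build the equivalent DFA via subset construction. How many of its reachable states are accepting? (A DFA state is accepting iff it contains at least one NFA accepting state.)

3

Start state of the DFA: {A} (ε-closure of the NFA start).
{A} --0--> ∅  [new]
{A} --1--> ∅  [seen]
{A} --2--> {B,F}  [new]
∅ --0--> ∅  [seen]
∅ --1--> ∅  [seen]
∅ --2--> ∅  [seen]
{B,F} --0--> {A,B,D,E,F}  [new]
{B,F} --1--> {A,B,D,E,F}  [seen]
{B,F} --2--> {A,D,E}  [new]
{A,B,D,E,F} --0--> {A,B,D,E,F}  [seen]
{A,B,D,E,F} --1--> {A,B,C,D,E,F}  [new]
{A,B,D,E,F} --2--> {A,B,C,D,E,F}  [seen]
{A,D,E} --0--> {A,B,D,E,F}  [seen]
{A,D,E} --1--> {A,B,C,D,E,F}  [seen]
{A,D,E} --2--> {A,B,C,D,E,F}  [seen]
{A,B,C,D,E,F} --0--> {A,B,C,D,E,F}  [seen]
{A,B,C,D,E,F} --1--> {A,B,C,D,E,F}  [seen]
{A,B,C,D,E,F} --2--> {A,B,C,D,E,F}  [seen]
Reachable DFA states: {A}, ∅, {B,F}, {A,B,D,E,F}, {A,D,E}, {A,B,C,D,E,F}.
Accepting DFA states (contain an NFA accepting state): {B,F}, {A,B,D,E,F}, {A,B,C,D,E,F}.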